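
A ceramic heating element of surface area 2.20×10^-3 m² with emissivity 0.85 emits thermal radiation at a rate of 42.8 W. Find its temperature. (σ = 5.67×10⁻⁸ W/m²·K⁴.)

From P = εσAT⁴, T = (P / εσA)^(1/4) = (42.8 / (0.85 × 5.67×10⁻⁸ × 2.20×10^-3))^(1/4).
T = (4.04×10^11)^(1/4) = 797 K.

T ≈ 797 K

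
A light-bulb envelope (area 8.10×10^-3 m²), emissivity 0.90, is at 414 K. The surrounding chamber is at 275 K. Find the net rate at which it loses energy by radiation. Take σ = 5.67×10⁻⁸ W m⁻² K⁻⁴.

Q ≈ 9.78 W

Q = εσA(T⁴ − T_s⁴). T⁴ − T_s⁴ = (414)⁴ − (275)⁴ = 2.94×10^10 − 5.72×10^9 = 2.37×10^10 K⁴.
Q = 0.90 × 5.67×10⁻⁸ × 8.10×10^-3 × 2.37×10^10 = 9.78 W.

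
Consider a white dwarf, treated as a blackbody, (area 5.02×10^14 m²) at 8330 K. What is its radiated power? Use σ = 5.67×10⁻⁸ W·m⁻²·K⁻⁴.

P ≈ 1.37×10^23 W

P = σAT⁴ = 5.67×10⁻⁸ × 5.02×10^14 × (8330)⁴ = 5.67×10⁻⁸ × 5.02×10^14 × 4.81×10^15.
P = 1.37×10^23 W.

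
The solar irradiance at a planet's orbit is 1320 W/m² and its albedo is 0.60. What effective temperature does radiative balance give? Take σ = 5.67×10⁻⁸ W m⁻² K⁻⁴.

T ≈ 220 K

Power absorbed = (1−a)S·πR²; power emitted = 4πR²σT⁴. Equating and cancelling πR²:
T = ((1−a)S / 4σ)^(1/4) = (528 / (4 × 5.67×10⁻⁸))^(1/4) = (2.33×10^9)^(1/4).
T = 220 K.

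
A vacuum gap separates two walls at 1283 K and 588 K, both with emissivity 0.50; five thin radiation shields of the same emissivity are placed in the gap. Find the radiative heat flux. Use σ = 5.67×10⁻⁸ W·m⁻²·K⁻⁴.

q ≈ 8160 W/m²

Each of the 6 gaps contributes resistance (2/ε − 1) = 2/0.50 − 1 = 3.000; total = 18.00.
q = σ(T₁⁴ − T₂⁴) / 18.00 = 5.67×10⁻⁸ × 2.59×10^12 / 18.00 = 8160 W/m².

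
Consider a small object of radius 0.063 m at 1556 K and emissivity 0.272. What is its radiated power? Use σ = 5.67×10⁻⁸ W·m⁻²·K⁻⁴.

P ≈ 4510 W

A = 4πr² = 4π × (0.063)² = 0.0499 m².
Stefan–Boltzmann: P = εσAT⁴ = 0.272 × 5.67×10⁻⁸ × 0.0499 × (1556)⁴ = 0.272 × 5.67×10⁻⁸ × 0.0499 × 5.86×10^12.
P = 4510 W.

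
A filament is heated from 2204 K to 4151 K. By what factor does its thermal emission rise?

ratio ≈ 12.6

P ∝ T⁴, so the ratio is (4151/2204)⁴ = (1.883)⁴ = 12.6.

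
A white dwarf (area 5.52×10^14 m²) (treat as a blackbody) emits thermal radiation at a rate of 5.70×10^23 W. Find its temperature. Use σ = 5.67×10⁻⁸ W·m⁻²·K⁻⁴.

From P = σAT⁴, T = (P / σA)^(1/4) = (5.70×10^23 / (5.67×10⁻⁸ × 5.52×10^14))^(1/4).
T = (1.82×10^16)^(1/4) = 11600 K.

T ≈ 11600 K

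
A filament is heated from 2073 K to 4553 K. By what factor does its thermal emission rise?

ratio ≈ 23.3

P ∝ T⁴, so the ratio is (4553/2073)⁴ = (2.196)⁴ = 23.3.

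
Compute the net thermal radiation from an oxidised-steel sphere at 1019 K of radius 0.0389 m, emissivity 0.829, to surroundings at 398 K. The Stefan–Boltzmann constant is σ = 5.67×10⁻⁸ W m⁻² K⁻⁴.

A = 4πr² = 4π × (0.0389)² = 0.0190 m².
Q = εσA(T⁴ − T_s⁴). T⁴ − T_s⁴ = (1019)⁴ − (398)⁴ = 1.08×10^12 − 2.51×10^10 = 1.05×10^12 K⁴.
Q = 0.829 × 5.67×10⁻⁸ × 0.0190 × 1.05×10^12 = 941 W.

Q ≈ 941 W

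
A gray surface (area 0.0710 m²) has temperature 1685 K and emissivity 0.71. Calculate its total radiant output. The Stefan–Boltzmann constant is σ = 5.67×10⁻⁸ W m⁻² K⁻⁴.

P = εσAT⁴ = 0.71 × 5.67×10⁻⁸ × 0.0710 × (1685)⁴ = 0.71 × 5.67×10⁻⁸ × 0.0710 × 8.06×10^12.
P = 23000 W.

P ≈ 23000 W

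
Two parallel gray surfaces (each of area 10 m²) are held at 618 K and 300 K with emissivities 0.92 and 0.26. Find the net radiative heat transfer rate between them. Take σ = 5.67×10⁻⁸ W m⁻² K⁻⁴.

For two large parallel gray plates, q = σ(T₁⁴ − T₂⁴) / (1/ε₁ + 1/ε₂ − 1).
1/ε₁ + 1/ε₂ − 1 = 1/0.92 + 1/0.26 − 1 = 3.933.
T₁⁴ − T₂⁴ = 1.46×10^11 − 8.10×10^9 = 1.38×10^11 K⁴.
q = 5.67×10⁻⁸ × 1.38×10^11 / 3.933 = 1990 W/m².
Q = q·A = 1990 × 10 = 19900 W.

Q ≈ 19900 W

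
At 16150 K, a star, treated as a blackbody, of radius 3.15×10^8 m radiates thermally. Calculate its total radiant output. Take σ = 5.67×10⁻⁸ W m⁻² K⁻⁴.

P ≈ 4.81×10^27 W

A = 4πr² = 4π × (3.15×10^8)² = 1.25×10^18 m².
P = σAT⁴ = 5.67×10⁻⁸ × 1.25×10^18 × (16150)⁴ = 5.67×10⁻⁸ × 1.25×10^18 × 6.80×10^16.
P = 4.81×10^27 W.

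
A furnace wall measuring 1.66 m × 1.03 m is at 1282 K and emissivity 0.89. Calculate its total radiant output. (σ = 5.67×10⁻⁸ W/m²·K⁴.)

P ≈ 2.33×10^5 W

A = 1.66 × 1.03 = 1.71 m².
P = εσAT⁴ = 0.89 × 5.67×10⁻⁸ × 1.71 × (1282)⁴ = 0.89 × 5.67×10⁻⁸ × 1.71 × 2.70×10^12.
P = 2.33×10^5 W.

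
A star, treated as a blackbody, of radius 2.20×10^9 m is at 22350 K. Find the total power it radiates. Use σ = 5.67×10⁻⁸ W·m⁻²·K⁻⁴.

P ≈ 8.60×10^29 W

A = 4πr² = 4π × (2.20×10^9)² = 6.08×10^19 m².
P = σAT⁴ = 5.67×10⁻⁸ × 6.08×10^19 × (22350)⁴ = 5.67×10⁻⁸ × 6.08×10^19 × 2.50×10^17.
P = 8.60×10^29 W.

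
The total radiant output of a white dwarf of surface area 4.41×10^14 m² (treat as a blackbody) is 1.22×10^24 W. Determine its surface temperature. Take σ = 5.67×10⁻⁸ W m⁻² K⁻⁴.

From P = σAT⁴, T = (P / σA)^(1/4) = (1.22×10^24 / (5.67×10⁻⁸ × 4.41×10^14))^(1/4).
T = (4.88×10^16)^(1/4) = 14900 K.

T ≈ 14900 K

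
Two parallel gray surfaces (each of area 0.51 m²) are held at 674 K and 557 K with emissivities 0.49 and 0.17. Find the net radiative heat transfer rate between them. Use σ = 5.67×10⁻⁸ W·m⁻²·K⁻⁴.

For two large parallel gray plates, q = σ(T₁⁴ − T₂⁴) / (1/ε₁ + 1/ε₂ − 1).
1/ε₁ + 1/ε₂ − 1 = 1/0.49 + 1/0.17 − 1 = 6.923.
T₁⁴ − T₂⁴ = 2.06×10^11 − 9.63×10^10 = 1.10×10^11 K⁴.
q = 5.67×10⁻⁸ × 1.10×10^11 / 6.923 = 902 W/m².
Q = q·A = 902 × 0.51 = 460 W.

Q ≈ 460 W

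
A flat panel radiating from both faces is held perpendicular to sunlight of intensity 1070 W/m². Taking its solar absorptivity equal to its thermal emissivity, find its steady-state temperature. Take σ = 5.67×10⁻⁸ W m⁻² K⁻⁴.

Absorbed flux αS = emitted flux 2εσT⁴ per unit area; with α = ε this gives T = (S/2σ)^(1/4).
T = (1070 / (2 × 5.67×10⁻⁸))^(1/4) = (9.44×10^9)^(1/4).
T = 312 K.

T ≈ 312 K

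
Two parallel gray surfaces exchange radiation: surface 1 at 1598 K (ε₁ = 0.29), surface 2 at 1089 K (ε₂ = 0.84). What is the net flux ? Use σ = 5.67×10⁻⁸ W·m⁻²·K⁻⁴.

q ≈ 79700 W/m²

For two large parallel gray plates, q = σ(T₁⁴ − T₂⁴) / (1/ε₁ + 1/ε₂ − 1).
1/ε₁ + 1/ε₂ − 1 = 1/0.29 + 1/0.84 − 1 = 3.639.
T₁⁴ − T₂⁴ = 6.52×10^12 − 1.41×10^12 = 5.11×10^12 K⁴.
q = 5.67×10⁻⁸ × 5.11×10^12 / 3.639 = 79700 W/m².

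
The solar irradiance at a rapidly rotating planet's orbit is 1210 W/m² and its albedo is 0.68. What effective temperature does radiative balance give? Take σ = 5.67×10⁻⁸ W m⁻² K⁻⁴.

T ≈ 203 K

Power absorbed = (1−a)S·πR²; power emitted = 4πR²σT⁴. Equating and cancelling πR²:
T = ((1−a)S / 4σ)^(1/4) = (387 / (4 × 5.67×10⁻⁸))^(1/4) = (1.71×10^9)^(1/4).
T = 203 K.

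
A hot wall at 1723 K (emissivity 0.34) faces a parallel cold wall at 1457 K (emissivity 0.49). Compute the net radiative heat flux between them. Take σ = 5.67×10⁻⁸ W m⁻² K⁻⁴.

For two large parallel gray plates, q = σ(T₁⁴ − T₂⁴) / (1/ε₁ + 1/ε₂ − 1).
1/ε₁ + 1/ε₂ − 1 = 1/0.34 + 1/0.49 − 1 = 3.982.
T₁⁴ − T₂⁴ = 8.81×10^12 − 4.51×10^12 = 4.31×10^12 K⁴.
q = 5.67×10⁻⁸ × 4.31×10^12 / 3.982 = 61300 W/m².

q ≈ 61300 W/m²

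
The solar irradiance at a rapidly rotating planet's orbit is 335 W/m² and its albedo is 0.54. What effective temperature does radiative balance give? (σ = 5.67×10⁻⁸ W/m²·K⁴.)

T ≈ 161 K

Power absorbed = (1−a)S·πR²; power emitted = 4πR²σT⁴. Equating and cancelling πR²:
T = ((1−a)S / 4σ)^(1/4) = (154 / (4 × 5.67×10⁻⁸))^(1/4) = (6.79×10^8)^(1/4).
T = 161 K.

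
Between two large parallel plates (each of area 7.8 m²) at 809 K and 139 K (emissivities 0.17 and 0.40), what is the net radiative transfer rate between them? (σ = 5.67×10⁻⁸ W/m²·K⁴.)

For two large parallel gray plates, q = σ(T₁⁴ − T₂⁴) / (1/ε₁ + 1/ε₂ − 1).
1/ε₁ + 1/ε₂ − 1 = 1/0.17 + 1/0.40 − 1 = 7.382.
T₁⁴ − T₂⁴ = 4.28×10^11 − 3.73×10^8 = 4.28×10^11 K⁴.
q = 5.67×10⁻⁸ × 4.28×10^11 / 7.382 = 3290 W/m².
Q = q·A = 3290 × 7.8 = 25600 W.

Q ≈ 25600 W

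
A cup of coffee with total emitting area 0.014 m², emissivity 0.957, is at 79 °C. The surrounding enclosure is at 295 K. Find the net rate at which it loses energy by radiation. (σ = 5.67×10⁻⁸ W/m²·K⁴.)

Q ≈ 5.91 W

Convert: 79 °C = 352 K.
Q = εσA(T⁴ − T_s⁴). T⁴ − T_s⁴ = (352)⁴ − (295)⁴ = 1.54×10^10 − 7.57×10^9 = 7.78×10^9 K⁴.
Q = 0.957 × 5.67×10⁻⁸ × 0.0140 × 7.78×10^9 = 5.91 W.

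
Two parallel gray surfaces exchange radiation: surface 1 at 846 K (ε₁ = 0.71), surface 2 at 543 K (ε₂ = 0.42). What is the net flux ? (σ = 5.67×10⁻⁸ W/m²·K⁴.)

For two large parallel gray plates, q = σ(T₁⁴ − T₂⁴) / (1/ε₁ + 1/ε₂ − 1).
1/ε₁ + 1/ε₂ − 1 = 1/0.71 + 1/0.42 − 1 = 2.789.
T₁⁴ − T₂⁴ = 5.12×10^11 − 8.69×10^10 = 4.25×10^11 K⁴.
q = 5.67×10⁻⁸ × 4.25×10^11 / 2.789 = 8650 W/m².

q ≈ 8650 W/m²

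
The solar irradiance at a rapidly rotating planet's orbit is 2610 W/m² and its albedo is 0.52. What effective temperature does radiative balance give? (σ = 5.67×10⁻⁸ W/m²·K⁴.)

T ≈ 273 K

Power absorbed = (1−a)S·πR²; power emitted = 4πR²σT⁴. Equating and cancelling πR²:
T = ((1−a)S / 4σ)^(1/4) = (1250 / (4 × 5.67×10⁻⁸))^(1/4) = (5.52×10^9)^(1/4).
T = 273 K.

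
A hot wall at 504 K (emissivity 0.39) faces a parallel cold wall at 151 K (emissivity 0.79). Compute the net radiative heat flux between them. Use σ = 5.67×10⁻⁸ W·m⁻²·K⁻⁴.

For two large parallel gray plates, q = σ(T₁⁴ − T₂⁴) / (1/ε₁ + 1/ε₂ − 1).
1/ε₁ + 1/ε₂ − 1 = 1/0.39 + 1/0.79 − 1 = 2.830.
T₁⁴ − T₂⁴ = 6.45×10^10 − 5.20×10^8 = 6.40×10^10 K⁴.
q = 5.67×10⁻⁸ × 6.40×10^10 / 2.830 = 1280 W/m².

q ≈ 1280 W/m²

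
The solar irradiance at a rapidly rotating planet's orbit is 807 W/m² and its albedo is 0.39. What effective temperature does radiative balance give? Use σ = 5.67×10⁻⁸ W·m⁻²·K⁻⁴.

Power absorbed = (1−a)S·πR²; power emitted = 4πR²σT⁴. Equating and cancelling πR²:
T = ((1−a)S / 4σ)^(1/4) = (492 / (4 × 5.67×10⁻⁸))^(1/4) = (2.17×10^9)^(1/4).
T = 216 K.

T ≈ 216 K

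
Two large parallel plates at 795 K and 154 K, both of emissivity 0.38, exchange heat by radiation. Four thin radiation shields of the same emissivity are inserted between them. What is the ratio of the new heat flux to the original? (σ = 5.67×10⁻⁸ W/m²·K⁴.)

ratio ≈ 0.200

With N identical shields there are N+1 = 5 gaps in series, each with the same radiative resistance, so the flux falls to 1/(N+1) of its unshielded value.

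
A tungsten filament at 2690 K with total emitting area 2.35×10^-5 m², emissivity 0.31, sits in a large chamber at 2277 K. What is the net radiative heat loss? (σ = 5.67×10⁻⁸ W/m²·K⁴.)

Q = εσA(T⁴ − T_s⁴). T⁴ − T_s⁴ = (2690)⁴ − (2277)⁴ = 5.24×10^13 − 2.69×10^13 = 2.55×10^13 K⁴.
Q = 0.31 × 5.67×10⁻⁸ × 2.35×10^-5 × 2.55×10^13 = 10.5 W.

Q ≈ 10.5 W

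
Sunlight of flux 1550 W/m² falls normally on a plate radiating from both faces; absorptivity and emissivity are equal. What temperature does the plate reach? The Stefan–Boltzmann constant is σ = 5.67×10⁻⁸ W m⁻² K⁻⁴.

T ≈ 342 K

Absorbed flux αS = emitted flux 2εσT⁴ per unit area; with α = ε this gives T = (S/2σ)^(1/4).
T = (1550 / (2 × 5.67×10⁻⁸))^(1/4) = (1.37×10^10)^(1/4).
T = 342 K.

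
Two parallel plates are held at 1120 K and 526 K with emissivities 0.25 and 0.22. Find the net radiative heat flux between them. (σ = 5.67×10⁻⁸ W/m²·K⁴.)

For two large parallel gray plates, q = σ(T₁⁴ − T₂⁴) / (1/ε₁ + 1/ε₂ − 1).
1/ε₁ + 1/ε₂ − 1 = 1/0.25 + 1/0.22 − 1 = 7.545.
T₁⁴ − T₂⁴ = 1.57×10^12 − 7.65×10^10 = 1.50×10^12 K⁴.
q = 5.67×10⁻⁸ × 1.50×10^12 / 7.545 = 11200 W/m².

q ≈ 11200 W/m²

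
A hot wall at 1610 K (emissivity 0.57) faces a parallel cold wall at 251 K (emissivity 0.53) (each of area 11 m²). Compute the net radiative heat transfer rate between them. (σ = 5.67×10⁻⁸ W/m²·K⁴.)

Q ≈ 1.59×10^6 W

For two large parallel gray plates, q = σ(T₁⁴ − T₂⁴) / (1/ε₁ + 1/ε₂ − 1).
1/ε₁ + 1/ε₂ − 1 = 1/0.57 + 1/0.53 − 1 = 2.641.
T₁⁴ − T₂⁴ = 6.72×10^12 − 3.97×10^9 = 6.72×10^12 K⁴.
q = 5.67×10⁻⁸ × 6.72×10^12 / 2.641 = 1.44×10^5 W/m².
Q = q·A = 1.44×10^5 × 11 = 1.59×10^6 W.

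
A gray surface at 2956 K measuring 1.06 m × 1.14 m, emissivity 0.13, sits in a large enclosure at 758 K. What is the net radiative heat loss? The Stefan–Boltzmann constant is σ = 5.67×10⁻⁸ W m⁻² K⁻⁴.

A = 1.06 × 1.14 = 1.21 m².
Q = εσA(T⁴ − T_s⁴). T⁴ − T_s⁴ = (2956)⁴ − (758)⁴ = 7.64×10^13 − 3.30×10^11 = 7.60×10^13 K⁴.
Q = 0.13 × 5.67×10⁻⁸ × 1.21 × 7.60×10^13 = 6.77×10^5 W.

Q ≈ 6.77×10^5 W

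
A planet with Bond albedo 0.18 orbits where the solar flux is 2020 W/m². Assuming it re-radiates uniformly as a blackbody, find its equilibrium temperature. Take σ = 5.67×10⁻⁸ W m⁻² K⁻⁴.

Power absorbed = (1−a)S·πR²; power emitted = 4πR²σT⁴. Equating and cancelling πR²:
T = ((1−a)S / 4σ)^(1/4) = (1660 / (4 × 5.67×10⁻⁸))^(1/4) = (7.30×10^9)^(1/4).
T = 292 K.

T ≈ 292 K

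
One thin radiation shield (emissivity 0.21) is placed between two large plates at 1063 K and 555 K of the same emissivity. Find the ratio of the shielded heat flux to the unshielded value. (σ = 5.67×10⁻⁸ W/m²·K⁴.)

With N identical shields there are N+1 = 2 gaps in series, each with the same radiative resistance, so the flux falls to 1/(N+1) of its unshielded value.

ratio ≈ 0.500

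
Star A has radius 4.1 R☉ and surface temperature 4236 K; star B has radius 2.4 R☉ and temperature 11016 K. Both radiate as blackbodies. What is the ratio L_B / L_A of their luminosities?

L = 4πR²σT⁴ ∝ R²T⁴, so L_B/L_A = (2.4/4.1)² × (11016/4236)⁴ = 0.343 × 45.7 = 15.7.

L_B/L_A ≈ 15.7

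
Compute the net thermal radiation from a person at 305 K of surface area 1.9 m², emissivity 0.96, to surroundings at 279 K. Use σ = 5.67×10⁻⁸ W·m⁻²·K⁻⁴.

Q ≈ 268 W

Q = εσA(T⁴ − T_s⁴). T⁴ − T_s⁴ = (305)⁴ − (279)⁴ = 8.65×10^9 − 6.06×10^9 = 2.59×10^9 K⁴.
Q = 0.96 × 5.67×10⁻⁸ × 1.90 × 2.59×10^9 = 268 W.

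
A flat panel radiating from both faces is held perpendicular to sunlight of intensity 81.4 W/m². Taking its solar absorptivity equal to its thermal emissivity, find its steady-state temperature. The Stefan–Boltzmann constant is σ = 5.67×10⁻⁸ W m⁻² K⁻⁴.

T ≈ 164 K

Absorbed flux αS = emitted flux 2εσT⁴ per unit area; with α = ε this gives T = (S/2σ)^(1/4).
T = (81.4 / (2 × 5.67×10⁻⁸))^(1/4) = (7.18×10^8)^(1/4).
T = 164 K.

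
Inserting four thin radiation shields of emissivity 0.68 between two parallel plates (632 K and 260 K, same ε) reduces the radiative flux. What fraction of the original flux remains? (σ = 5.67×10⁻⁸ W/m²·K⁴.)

ratio ≈ 0.200

With N identical shields there are N+1 = 5 gaps in series, each with the same radiative resistance, so the flux falls to 1/(N+1) of its unshielded value.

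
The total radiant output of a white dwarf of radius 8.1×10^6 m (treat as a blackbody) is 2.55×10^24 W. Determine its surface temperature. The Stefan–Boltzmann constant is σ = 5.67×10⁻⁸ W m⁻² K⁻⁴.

T ≈ 15300 K

A = 4πr² = 4π × (8.1×10^6)² = 8.24×10^14 m².
From P = σAT⁴, T = (P / σA)^(1/4) = (2.55×10^24 / (5.67×10⁻⁸ × 8.24×10^14))^(1/4).
T = (5.45×10^16)^(1/4) = 15300 K.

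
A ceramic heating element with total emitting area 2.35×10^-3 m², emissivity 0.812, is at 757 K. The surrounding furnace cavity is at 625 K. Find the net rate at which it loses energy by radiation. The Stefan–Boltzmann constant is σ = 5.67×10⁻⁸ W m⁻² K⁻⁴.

Q ≈ 19.0 W

Q = εσA(T⁴ − T_s⁴). T⁴ − T_s⁴ = (757)⁴ − (625)⁴ = 3.28×10^11 − 1.53×10^11 = 1.76×10^11 K⁴.
Q = 0.812 × 5.67×10⁻⁸ × 2.35×10^-3 × 1.76×10^11 = 19.0 W.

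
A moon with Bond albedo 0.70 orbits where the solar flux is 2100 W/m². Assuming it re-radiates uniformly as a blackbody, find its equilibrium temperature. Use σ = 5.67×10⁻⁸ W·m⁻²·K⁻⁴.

T ≈ 230 K

Power absorbed = (1−a)S·πR²; power emitted = 4πR²σT⁴. Equating and cancelling πR²:
T = ((1−a)S / 4σ)^(1/4) = (630 / (4 × 5.67×10⁻⁸))^(1/4) = (2.78×10^9)^(1/4).
T = 230 K.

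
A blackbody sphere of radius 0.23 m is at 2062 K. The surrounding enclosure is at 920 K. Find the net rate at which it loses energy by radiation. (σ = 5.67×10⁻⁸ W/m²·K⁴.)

A = 4πr² = 4π × (0.23)² = 0.665 m².
Q = σA(T⁴ − T_s⁴). T⁴ − T_s⁴ = (2062)⁴ − (920)⁴ = 1.81×10^13 − 7.16×10^11 = 1.74×10^13 K⁴.
Q = 5.67×10⁻⁸ × 0.665 × 1.74×10^13 = 6.54×10^5 W.

Q ≈ 6.54×10^5 W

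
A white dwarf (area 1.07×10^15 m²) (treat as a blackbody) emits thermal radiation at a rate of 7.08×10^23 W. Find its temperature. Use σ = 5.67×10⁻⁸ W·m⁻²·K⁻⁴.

T ≈ 10400 K

From P = σAT⁴, T = (P / σA)^(1/4) = (7.08×10^23 / (5.67×10⁻⁸ × 1.07×10^15))^(1/4).
T = (1.17×10^16)^(1/4) = 10400 K.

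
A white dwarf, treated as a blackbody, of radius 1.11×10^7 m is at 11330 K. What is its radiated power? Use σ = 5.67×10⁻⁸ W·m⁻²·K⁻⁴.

A = 4πr² = 4π × (1.11×10^7)² = 1.55×10^15 m².
P = σAT⁴ = 5.67×10⁻⁸ × 1.55×10^15 × (11330)⁴ = 5.67×10⁻⁸ × 1.55×10^15 × 1.65×10^16.
P = 1.45×10^24 W.

P ≈ 1.45×10^24 W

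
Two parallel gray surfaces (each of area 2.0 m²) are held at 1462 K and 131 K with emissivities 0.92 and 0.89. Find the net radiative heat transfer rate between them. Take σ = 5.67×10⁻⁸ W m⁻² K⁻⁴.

Q ≈ 4.28×10^5 W

For two large parallel gray plates, q = σ(T₁⁴ − T₂⁴) / (1/ε₁ + 1/ε₂ − 1).
1/ε₁ + 1/ε₂ − 1 = 1/0.92 + 1/0.89 − 1 = 1.211.
T₁⁴ − T₂⁴ = 4.57×10^12 − 2.94×10^8 = 4.57×10^12 K⁴.
q = 5.67×10⁻⁸ × 4.57×10^12 / 1.211 = 2.14×10^5 W/m².
Q = q·A = 2.14×10^5 × 2.0 = 4.28×10^5 W.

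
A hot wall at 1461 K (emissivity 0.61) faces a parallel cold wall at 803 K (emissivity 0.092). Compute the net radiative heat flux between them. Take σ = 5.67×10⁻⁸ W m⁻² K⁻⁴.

q ≈ 20400 W/m²

For two large parallel gray plates, q = σ(T₁⁴ − T₂⁴) / (1/ε₁ + 1/ε₂ − 1).
1/ε₁ + 1/ε₂ − 1 = 1/0.61 + 1/0.092 − 1 = 11.51.
T₁⁴ − T₂⁴ = 4.56×10^12 − 4.16×10^11 = 4.14×10^12 K⁴.
q = 5.67×10⁻⁸ × 4.14×10^12 / 11.51 = 20400 W/m².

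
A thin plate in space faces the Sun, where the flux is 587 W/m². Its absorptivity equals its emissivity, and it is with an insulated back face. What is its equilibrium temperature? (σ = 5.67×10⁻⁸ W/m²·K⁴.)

T ≈ 319 K

Absorbed flux αS = emitted flux εσT⁴ (one radiating face); with α = ε, T = (S/σ)^(1/4).
T = (587 / 5.67×10⁻⁸)^(1/4) = (1.04×10^10)^(1/4).
T = 319 K.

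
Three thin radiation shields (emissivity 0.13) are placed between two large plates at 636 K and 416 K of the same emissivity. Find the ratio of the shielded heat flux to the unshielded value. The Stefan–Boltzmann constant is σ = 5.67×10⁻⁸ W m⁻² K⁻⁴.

With N identical shields there are N+1 = 4 gaps in series, each with the same radiative resistance, so the flux falls to 1/(N+1) of its unshielded value.

ratio ≈ 0.250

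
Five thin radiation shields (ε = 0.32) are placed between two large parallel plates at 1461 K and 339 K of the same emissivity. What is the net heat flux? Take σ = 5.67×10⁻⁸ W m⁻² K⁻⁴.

Each of the 6 gaps contributes resistance (2/ε − 1) = 2/0.32 − 1 = 5.250; total = 31.50.
q = σ(T₁⁴ − T₂⁴) / 31.50 = 5.67×10⁻⁸ × 4.54×10^12 / 31.50 = 8180 W/m².

q ≈ 8180 W/m²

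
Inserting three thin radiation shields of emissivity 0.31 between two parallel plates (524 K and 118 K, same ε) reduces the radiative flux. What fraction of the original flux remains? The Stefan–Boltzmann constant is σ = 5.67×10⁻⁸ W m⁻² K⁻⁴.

ratio ≈ 0.250

With N identical shields there are N+1 = 4 gaps in series, each with the same radiative resistance, so the flux falls to 1/(N+1) of its unshielded value.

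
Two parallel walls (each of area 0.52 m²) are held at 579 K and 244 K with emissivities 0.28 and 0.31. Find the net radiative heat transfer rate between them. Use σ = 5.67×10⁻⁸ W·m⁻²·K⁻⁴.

Q ≈ 554 W

For two large parallel gray plates, q = σ(T₁⁴ − T₂⁴) / (1/ε₁ + 1/ε₂ − 1).
1/ε₁ + 1/ε₂ − 1 = 1/0.28 + 1/0.31 − 1 = 5.797.
T₁⁴ − T₂⁴ = 1.12×10^11 − 3.54×10^9 = 1.09×10^11 K⁴.
q = 5.67×10⁻⁸ × 1.09×10^11 / 5.797 = 1060 W/m².
Q = q·A = 1060 × 0.52 = 554 W.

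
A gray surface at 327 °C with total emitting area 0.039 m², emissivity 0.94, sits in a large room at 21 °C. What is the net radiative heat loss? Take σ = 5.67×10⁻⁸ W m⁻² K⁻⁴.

Q ≈ 254 W

Convert: 327 °C = 600 K; 21 °C = 294 K.
Q = εσA(T⁴ − T_s⁴). T⁴ − T_s⁴ = (600)⁴ − (294)⁴ = 1.30×10^11 − 7.47×10^9 = 1.22×10^11 K⁴.
Q = 0.94 × 5.67×10⁻⁸ × 0.0390 × 1.22×10^11 = 254 W.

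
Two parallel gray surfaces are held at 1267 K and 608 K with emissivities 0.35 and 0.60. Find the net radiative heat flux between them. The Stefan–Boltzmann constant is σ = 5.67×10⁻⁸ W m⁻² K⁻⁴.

q ≈ 39300 W/m²

For two large parallel gray plates, q = σ(T₁⁴ − T₂⁴) / (1/ε₁ + 1/ε₂ − 1).
1/ε₁ + 1/ε₂ − 1 = 1/0.35 + 1/0.60 − 1 = 3.524.
T₁⁴ − T₂⁴ = 2.58×10^12 − 1.37×10^11 = 2.44×10^12 K⁴.
q = 5.67×10⁻⁸ × 2.44×10^12 / 3.524 = 39300 W/m².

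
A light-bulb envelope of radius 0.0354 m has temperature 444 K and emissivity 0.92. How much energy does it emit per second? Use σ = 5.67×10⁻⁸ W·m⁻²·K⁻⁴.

P ≈ 31.9 W

A = 4πr² = 4π × (0.0354)² = 0.0157 m².
Stefan–Boltzmann: P = εσAT⁴ = 0.92 × 5.67×10⁻⁸ × 0.0157 × (444)⁴ = 0.92 × 5.67×10⁻⁸ × 0.0157 × 3.89×10^10.
P = 31.9 W.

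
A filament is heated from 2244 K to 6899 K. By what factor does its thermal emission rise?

ratio ≈ 89.3

P ∝ T⁴, so the ratio is (6899/2244)⁴ = (3.074)⁴ = 89.3.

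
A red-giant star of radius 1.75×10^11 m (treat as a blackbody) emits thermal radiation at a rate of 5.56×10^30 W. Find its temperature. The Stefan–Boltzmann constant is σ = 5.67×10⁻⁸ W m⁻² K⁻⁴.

A = 4πr² = 4π × (1.75×10^11)² = 3.85×10^23 m².
From P = σAT⁴, T = (P / σA)^(1/4) = (5.56×10^30 / (5.67×10⁻⁸ × 3.85×10^23))^(1/4).
T = (2.55×10^14)^(1/4) = 4000 K.

T ≈ 4000 K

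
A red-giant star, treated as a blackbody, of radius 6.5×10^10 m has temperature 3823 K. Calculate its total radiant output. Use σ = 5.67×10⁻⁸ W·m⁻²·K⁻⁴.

A = 4πr² = 4π × (6.5×10^10)² = 5.31×10^22 m².
P = σAT⁴ = 5.67×10⁻⁸ × 5.31×10^22 × (3823)⁴ = 5.67×10⁻⁸ × 5.31×10^22 × 2.14×10^14.
P = 6.43×10^29 W.

P ≈ 6.43×10^29 W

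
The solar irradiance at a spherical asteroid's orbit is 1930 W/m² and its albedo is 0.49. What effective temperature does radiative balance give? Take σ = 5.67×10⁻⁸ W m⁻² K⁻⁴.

Power absorbed = (1−a)S·πR²; power emitted = 4πR²σT⁴. Equating and cancelling πR²:
T = ((1−a)S / 4σ)^(1/4) = (984 / (4 × 5.67×10⁻⁸))^(1/4) = (4.34×10^9)^(1/4).
T = 257 K.

T ≈ 257 K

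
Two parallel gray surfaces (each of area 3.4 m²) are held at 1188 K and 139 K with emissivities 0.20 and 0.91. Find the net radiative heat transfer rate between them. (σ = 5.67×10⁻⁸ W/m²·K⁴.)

Q ≈ 75300 W

For two large parallel gray plates, q = σ(T₁⁴ − T₂⁴) / (1/ε₁ + 1/ε₂ − 1).
1/ε₁ + 1/ε₂ − 1 = 1/0.20 + 1/0.91 − 1 = 5.099.
T₁⁴ − T₂⁴ = 1.99×10^12 − 3.73×10^8 = 1.99×10^12 K⁴.
q = 5.67×10⁻⁸ × 1.99×10^12 / 5.099 = 22100 W/m².
Q = q·A = 22100 × 3.4 = 75300 W.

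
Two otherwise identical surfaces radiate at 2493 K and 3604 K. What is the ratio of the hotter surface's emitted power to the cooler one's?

ratio ≈ 4.37

P ∝ T⁴, so the ratio is (3604/2493)⁴ = (1.446)⁴ = 4.37.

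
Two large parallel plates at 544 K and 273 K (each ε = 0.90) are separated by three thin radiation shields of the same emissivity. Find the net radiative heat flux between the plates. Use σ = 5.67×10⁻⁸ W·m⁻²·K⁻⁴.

Each of the 4 gaps contributes resistance (2/ε − 1) = 2/0.90 − 1 = 1.222; total = 4.889.
q = σ(T₁⁴ − T₂⁴) / 4.889 = 5.67×10⁻⁸ × 8.20×10^10 / 4.889 = 951 W/m².

q ≈ 951 W/m²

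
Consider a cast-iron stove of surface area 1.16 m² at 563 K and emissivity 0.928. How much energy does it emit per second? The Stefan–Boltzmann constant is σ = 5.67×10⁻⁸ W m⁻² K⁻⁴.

P ≈ 6130 W

Stefan–Boltzmann: P = εσAT⁴ = 0.928 × 5.67×10⁻⁸ × 1.16 × (563)⁴ = 0.928 × 5.67×10⁻⁸ × 1.16 × 1.00×10^11.
P = 6130 W.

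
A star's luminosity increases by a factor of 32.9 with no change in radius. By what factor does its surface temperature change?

factor ≈ 2.39

P ∝ T⁴ ⇒ T ∝ P^(1/4), so T scales by (32.9)^(1/4) = 2.39.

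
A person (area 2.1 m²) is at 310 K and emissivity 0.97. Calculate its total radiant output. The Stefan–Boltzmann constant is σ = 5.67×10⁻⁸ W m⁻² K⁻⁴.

P ≈ 1070 W

P = εσAT⁴ = 0.97 × 5.67×10⁻⁸ × 2.10 × (310)⁴ = 0.97 × 5.67×10⁻⁸ × 2.10 × 9.24×10^9.
P = 1070 W.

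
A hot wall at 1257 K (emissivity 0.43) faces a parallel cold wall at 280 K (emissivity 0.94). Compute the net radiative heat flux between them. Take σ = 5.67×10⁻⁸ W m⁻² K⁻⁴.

For two large parallel gray plates, q = σ(T₁⁴ − T₂⁴) / (1/ε₁ + 1/ε₂ − 1).
1/ε₁ + 1/ε₂ − 1 = 1/0.43 + 1/0.94 − 1 = 2.389.
T₁⁴ − T₂⁴ = 2.50×10^12 − 6.15×10^9 = 2.49×10^12 K⁴.
q = 5.67×10⁻⁸ × 2.49×10^12 / 2.389 = 59100 W/m².

q ≈ 59100 W/m²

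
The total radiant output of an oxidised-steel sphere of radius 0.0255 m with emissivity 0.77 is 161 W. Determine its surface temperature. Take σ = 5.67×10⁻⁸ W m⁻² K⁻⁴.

T ≈ 820 K

A = 4πr² = 4π × (0.0255)² = 8.17×10^-3 m².
From P = εσAT⁴, T = (P / εσA)^(1/4) = (161 / (0.77 × 5.67×10⁻⁸ × 8.17×10^-3))^(1/4).
T = (4.51×10^11)^(1/4) = 820 K.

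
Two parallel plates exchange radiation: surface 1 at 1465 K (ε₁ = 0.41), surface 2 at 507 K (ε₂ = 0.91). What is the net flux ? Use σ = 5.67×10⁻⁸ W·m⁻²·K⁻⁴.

q ≈ 1.01×10^5 W/m²

For two large parallel gray plates, q = σ(T₁⁴ − T₂⁴) / (1/ε₁ + 1/ε₂ − 1).
1/ε₁ + 1/ε₂ − 1 = 1/0.41 + 1/0.91 − 1 = 2.538.
T₁⁴ − T₂⁴ = 4.61×10^12 − 6.61×10^10 = 4.54×10^12 K⁴.
q = 5.67×10⁻⁸ × 4.54×10^12 / 2.538 = 1.01×10^5 W/m².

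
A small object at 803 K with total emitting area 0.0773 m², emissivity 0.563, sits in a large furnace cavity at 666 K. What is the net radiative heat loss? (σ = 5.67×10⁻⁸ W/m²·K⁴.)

Q ≈ 540 W

Q = εσA(T⁴ − T_s⁴). T⁴ − T_s⁴ = (803)⁴ − (666)⁴ = 4.16×10^11 − 1.97×10^11 = 2.19×10^11 K⁴.
Q = 0.563 × 5.67×10⁻⁸ × 0.0773 × 2.19×10^11 = 540 W.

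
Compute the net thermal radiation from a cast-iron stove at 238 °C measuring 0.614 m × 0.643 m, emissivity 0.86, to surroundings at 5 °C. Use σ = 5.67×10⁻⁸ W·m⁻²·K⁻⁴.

Q ≈ 1200 W

A = 0.614 × 0.643 = 0.395 m².
Convert: 238 °C = 511 K; 5 °C = 278 K.
Q = εσA(T⁴ − T_s⁴). T⁴ − T_s⁴ = (511)⁴ − (278)⁴ = 6.82×10^10 − 5.97×10^9 = 6.22×10^10 K⁴.
Q = 0.86 × 5.67×10⁻⁸ × 0.395 × 6.22×10^10 = 1200 W.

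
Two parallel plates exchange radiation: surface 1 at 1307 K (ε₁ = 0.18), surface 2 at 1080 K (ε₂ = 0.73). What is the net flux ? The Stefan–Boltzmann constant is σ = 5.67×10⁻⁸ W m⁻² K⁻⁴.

q ≈ 14900 W/m²

For two large parallel gray plates, q = σ(T₁⁴ − T₂⁴) / (1/ε₁ + 1/ε₂ − 1).
1/ε₁ + 1/ε₂ − 1 = 1/0.18 + 1/0.73 − 1 = 5.925.
T₁⁴ − T₂⁴ = 2.92×10^12 − 1.36×10^12 = 1.56×10^12 K⁴.
q = 5.67×10⁻⁸ × 1.56×10^12 / 5.925 = 14900 W/m².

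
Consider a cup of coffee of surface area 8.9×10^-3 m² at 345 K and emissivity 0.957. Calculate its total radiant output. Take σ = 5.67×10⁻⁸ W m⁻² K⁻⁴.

P = εσAT⁴ = 0.957 × 5.67×10⁻⁸ × 8.90×10^-3 × (345)⁴ = 0.957 × 5.67×10⁻⁸ × 8.90×10^-3 × 1.42×10^10.
P = 6.84 W.

P ≈ 6.84 W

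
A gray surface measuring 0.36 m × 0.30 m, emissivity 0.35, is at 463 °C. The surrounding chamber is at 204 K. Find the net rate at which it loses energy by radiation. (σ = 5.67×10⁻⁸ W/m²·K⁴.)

A = 0.36 × 0.30 = 0.108 m².
Convert: 463 °C = 736 K.
Q = εσA(T⁴ − T_s⁴). T⁴ − T_s⁴ = (736)⁴ − (204)⁴ = 2.93×10^11 − 1.73×10^9 = 2.92×10^11 K⁴.
Q = 0.35 × 5.67×10⁻⁸ × 0.108 × 2.92×10^11 = 625 W.

Q ≈ 625 W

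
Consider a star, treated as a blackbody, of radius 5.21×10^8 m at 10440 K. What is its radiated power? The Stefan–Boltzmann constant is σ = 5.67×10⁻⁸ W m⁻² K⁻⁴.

A = 4πr² = 4π × (5.21×10^8)² = 3.41×10^18 m².
P = σAT⁴ = 5.67×10⁻⁸ × 3.41×10^18 × (10440)⁴ = 5.67×10⁻⁸ × 3.41×10^18 × 1.19×10^16.
P = 2.30×10^27 W.

P ≈ 2.30×10^27 W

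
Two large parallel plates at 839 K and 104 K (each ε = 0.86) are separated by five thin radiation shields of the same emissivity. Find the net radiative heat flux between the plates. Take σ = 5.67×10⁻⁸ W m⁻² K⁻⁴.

q ≈ 3530 W/m²

Each of the 6 gaps contributes resistance (2/ε − 1) = 2/0.86 − 1 = 1.326; total = 7.953.
q = σ(T₁⁴ − T₂⁴) / 7.953 = 5.67×10⁻⁸ × 4.95×10^11 / 7.953 = 3530 W/m².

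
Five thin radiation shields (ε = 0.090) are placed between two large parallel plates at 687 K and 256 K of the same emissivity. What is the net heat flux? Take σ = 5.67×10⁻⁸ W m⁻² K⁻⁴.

Each of the 6 gaps contributes resistance (2/ε − 1) = 2/0.090 − 1 = 21.22; total = 127.3.
q = σ(T₁⁴ − T₂⁴) / 127.3 = 5.67×10⁻⁸ × 2.18×10^11 / 127.3 = 97.3 W/m².

q ≈ 97.3 W/m²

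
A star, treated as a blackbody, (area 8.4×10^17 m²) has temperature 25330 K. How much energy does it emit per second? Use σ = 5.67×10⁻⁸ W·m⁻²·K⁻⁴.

P = σAT⁴ = 5.67×10⁻⁸ × 8.40×10^17 × (25330)⁴ = 5.67×10⁻⁸ × 8.40×10^17 × 4.12×10^17.
P = 1.96×10^28 W.

P ≈ 1.96×10^28 W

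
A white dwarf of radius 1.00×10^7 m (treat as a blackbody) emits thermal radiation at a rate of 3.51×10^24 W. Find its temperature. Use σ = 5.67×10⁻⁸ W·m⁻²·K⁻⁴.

T ≈ 14900 K

A = 4πr² = 4π × (1.00×10^7)² = 1.26×10^15 m².
From P = σAT⁴, T = (P / σA)^(1/4) = (3.51×10^24 / (5.67×10⁻⁸ × 1.26×10^15))^(1/4).
T = (4.93×10^16)^(1/4) = 14900 K.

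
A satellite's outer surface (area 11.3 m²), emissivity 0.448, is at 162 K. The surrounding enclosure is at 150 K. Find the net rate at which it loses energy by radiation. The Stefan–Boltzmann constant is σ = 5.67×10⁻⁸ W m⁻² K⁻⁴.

Q = εσA(T⁴ − T_s⁴). T⁴ − T_s⁴ = (162)⁴ − (150)⁴ = 6.89×10^8 − 5.06×10^8 = 1.82×10^8 K⁴.
Q = 0.448 × 5.67×10⁻⁸ × 11.3 × 1.82×10^8 = 52.4 W.

Q ≈ 52.4 W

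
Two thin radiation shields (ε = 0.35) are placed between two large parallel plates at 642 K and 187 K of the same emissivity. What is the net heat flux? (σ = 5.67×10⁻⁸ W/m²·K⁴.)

Each of the 3 gaps contributes resistance (2/ε − 1) = 2/0.35 − 1 = 4.714; total = 14.14.
q = σ(T₁⁴ − T₂⁴) / 14.14 = 5.67×10⁻⁸ × 1.69×10^11 / 14.14 = 676 W/m².

q ≈ 676 W/m²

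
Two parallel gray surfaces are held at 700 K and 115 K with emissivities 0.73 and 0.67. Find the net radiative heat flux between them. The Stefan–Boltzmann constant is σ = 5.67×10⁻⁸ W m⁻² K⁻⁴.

For two large parallel gray plates, q = σ(T₁⁴ − T₂⁴) / (1/ε₁ + 1/ε₂ − 1).
1/ε₁ + 1/ε₂ − 1 = 1/0.73 + 1/0.67 − 1 = 1.862.
T₁⁴ − T₂⁴ = 2.40×10^11 − 1.75×10^8 = 2.40×10^11 K⁴.
q = 5.67×10⁻⁸ × 2.40×10^11 / 1.862 = 7300 W/m².

q ≈ 7300 W/m²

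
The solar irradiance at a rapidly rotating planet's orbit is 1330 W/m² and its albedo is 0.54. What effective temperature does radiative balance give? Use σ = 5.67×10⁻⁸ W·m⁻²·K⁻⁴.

T ≈ 228 K

Power absorbed = (1−a)S·πR²; power emitted = 4πR²σT⁴. Equating and cancelling πR²:
T = ((1−a)S / 4σ)^(1/4) = (612 / (4 × 5.67×10⁻⁸))^(1/4) = (2.70×10^9)^(1/4).
T = 228 K.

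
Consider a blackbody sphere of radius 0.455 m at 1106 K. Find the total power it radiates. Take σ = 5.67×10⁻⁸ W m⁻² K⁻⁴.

P ≈ 2.21×10^5 W

A = 4πr² = 4π × (0.455)² = 2.60 m².
P = σAT⁴ = 5.67×10⁻⁸ × 2.60 × (1106)⁴ = 5.67×10⁻⁸ × 2.60 × 1.50×10^12.
P = 2.21×10^5 W.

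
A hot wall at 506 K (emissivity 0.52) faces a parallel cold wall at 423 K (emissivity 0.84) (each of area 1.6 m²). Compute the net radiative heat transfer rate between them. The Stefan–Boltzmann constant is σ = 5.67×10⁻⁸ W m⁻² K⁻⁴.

For two large parallel gray plates, q = σ(T₁⁴ − T₂⁴) / (1/ε₁ + 1/ε₂ − 1).
1/ε₁ + 1/ε₂ − 1 = 1/0.52 + 1/0.84 − 1 = 2.114.
T₁⁴ − T₂⁴ = 6.56×10^10 − 3.20×10^10 = 3.35×10^10 K⁴.
q = 5.67×10⁻⁸ × 3.35×10^10 / 2.114 = 900 W/m².
Q = q·A = 900 × 1.6 = 1440 W.

Q ≈ 1440 W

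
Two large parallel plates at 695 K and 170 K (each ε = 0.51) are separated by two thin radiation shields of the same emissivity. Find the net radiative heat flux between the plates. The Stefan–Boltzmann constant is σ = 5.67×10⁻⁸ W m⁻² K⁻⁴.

q ≈ 1500 W/m²

Each of the 3 gaps contributes resistance (2/ε − 1) = 2/0.51 − 1 = 2.922; total = 8.765.
q = σ(T₁⁴ − T₂⁴) / 8.765 = 5.67×10⁻⁸ × 2.32×10^11 / 8.765 = 1500 W/m².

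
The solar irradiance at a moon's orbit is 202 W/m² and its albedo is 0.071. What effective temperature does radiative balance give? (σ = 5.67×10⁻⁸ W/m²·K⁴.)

Power absorbed = (1−a)S·πR²; power emitted = 4πR²σT⁴. Equating and cancelling πR²:
T = ((1−a)S / 4σ)^(1/4) = (188 / (4 × 5.67×10⁻⁸))^(1/4) = (8.27×10^8)^(1/4).
T = 170 K.

T ≈ 170 K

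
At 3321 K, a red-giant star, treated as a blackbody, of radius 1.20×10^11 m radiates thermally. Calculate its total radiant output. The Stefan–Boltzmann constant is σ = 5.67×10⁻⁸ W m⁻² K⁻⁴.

A = 4πr² = 4π × (1.20×10^11)² = 1.81×10^23 m².
P = σAT⁴ = 5.67×10⁻⁸ × 1.81×10^23 × (3321)⁴ = 5.67×10⁻⁸ × 1.81×10^23 × 1.22×10^14.
P = 1.25×10^30 W.

P ≈ 1.25×10^30 W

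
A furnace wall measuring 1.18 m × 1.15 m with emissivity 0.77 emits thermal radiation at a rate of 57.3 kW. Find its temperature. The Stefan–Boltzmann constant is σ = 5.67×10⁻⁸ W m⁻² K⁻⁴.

A = 1.18 × 1.15 = 1.36 m².
From P = εσAT⁴, T = (P / εσA)^(1/4) = (57300 / (0.77 × 5.67×10⁻⁸ × 1.36))^(1/4).
T = (9.67×10^11)^(1/4) = 992 K.

T ≈ 992 K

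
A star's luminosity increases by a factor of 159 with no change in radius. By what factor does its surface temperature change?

P ∝ T⁴ ⇒ T ∝ P^(1/4), so T scales by (159)^(1/4) = 3.55.

factor ≈ 3.55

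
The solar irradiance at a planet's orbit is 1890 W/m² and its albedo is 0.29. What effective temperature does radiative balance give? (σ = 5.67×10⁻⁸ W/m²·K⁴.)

Power absorbed = (1−a)S·πR²; power emitted = 4πR²σT⁴. Equating and cancelling πR²:
T = ((1−a)S / 4σ)^(1/4) = (1340 / (4 × 5.67×10⁻⁸))^(1/4) = (5.92×10^9)^(1/4).
T = 277 K.

T ≈ 277 K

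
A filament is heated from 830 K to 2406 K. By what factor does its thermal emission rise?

P ∝ T⁴, so the ratio is (2406/830)⁴ = (2.899)⁴ = 70.6.

ratio ≈ 70.6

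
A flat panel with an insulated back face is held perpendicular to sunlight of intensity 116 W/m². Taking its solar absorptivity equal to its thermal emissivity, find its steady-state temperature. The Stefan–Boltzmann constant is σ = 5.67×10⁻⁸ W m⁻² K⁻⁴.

T ≈ 213 K

Absorbed flux αS = emitted flux εσT⁴ (one radiating face); with α = ε, T = (S/σ)^(1/4).
T = (116 / 5.67×10⁻⁸)^(1/4) = (2.05×10^9)^(1/4).
T = 213 K.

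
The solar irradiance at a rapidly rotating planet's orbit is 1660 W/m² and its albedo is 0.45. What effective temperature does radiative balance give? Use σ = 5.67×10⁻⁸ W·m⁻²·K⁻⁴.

Power absorbed = (1−a)S·πR²; power emitted = 4πR²σT⁴. Equating and cancelling πR²:
T = ((1−a)S / 4σ)^(1/4) = (913 / (4 × 5.67×10⁻⁸))^(1/4) = (4.03×10^9)^(1/4).
T = 252 K.

T ≈ 252 K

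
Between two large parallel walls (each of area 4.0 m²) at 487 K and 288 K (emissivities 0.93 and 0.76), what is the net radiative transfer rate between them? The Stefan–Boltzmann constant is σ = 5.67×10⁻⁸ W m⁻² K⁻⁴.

For two large parallel gray plates, q = σ(T₁⁴ − T₂⁴) / (1/ε₁ + 1/ε₂ − 1).
1/ε₁ + 1/ε₂ − 1 = 1/0.93 + 1/0.76 − 1 = 1.391.
T₁⁴ − T₂⁴ = 5.62×10^10 − 6.88×10^9 = 4.94×10^10 K⁴.
q = 5.67×10⁻⁸ × 4.94×10^10 / 1.391 = 2010 W/m².
Q = q·A = 2010 × 4.0 = 8050 W.

Q ≈ 8050 W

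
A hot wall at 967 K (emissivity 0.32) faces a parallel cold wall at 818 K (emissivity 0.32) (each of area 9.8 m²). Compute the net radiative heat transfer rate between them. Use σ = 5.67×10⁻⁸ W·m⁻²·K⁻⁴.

Q ≈ 45200 W

For two large parallel gray plates, q = σ(T₁⁴ − T₂⁴) / (1/ε₁ + 1/ε₂ − 1).
1/ε₁ + 1/ε₂ − 1 = 1/0.32 + 1/0.32 − 1 = 5.250.
T₁⁴ − T₂⁴ = 8.74×10^11 − 4.48×10^11 = 4.27×10^11 K⁴.
q = 5.67×10⁻⁸ × 4.27×10^11 / 5.250 = 4610 W/m².
Q = q·A = 4610 × 9.8 = 45200 W.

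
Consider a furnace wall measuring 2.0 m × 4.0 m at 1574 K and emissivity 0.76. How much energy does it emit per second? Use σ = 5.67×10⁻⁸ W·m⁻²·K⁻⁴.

A = 2.0 × 4.0 = 8.00 m².
Stefan–Boltzmann: P = εσAT⁴ = 0.76 × 5.67×10⁻⁸ × 8.00 × (1574)⁴ = 0.76 × 5.67×10⁻⁸ × 8.00 × 6.14×10^12.
P = 2.12×10^6 W.

P ≈ 2.12×10^6 W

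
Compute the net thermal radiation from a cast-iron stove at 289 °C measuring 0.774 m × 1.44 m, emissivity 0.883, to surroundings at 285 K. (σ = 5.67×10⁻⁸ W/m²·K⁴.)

Q ≈ 5200 W

A = 0.774 × 1.44 = 1.11 m².
Convert: 289 °C = 562 K.
Q = εσA(T⁴ − T_s⁴). T⁴ − T_s⁴ = (562)⁴ − (285)⁴ = 9.98×10^10 − 6.60×10^9 = 9.32×10^10 K⁴.
Q = 0.883 × 5.67×10⁻⁸ × 1.11 × 9.32×10^10 = 5200 W.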